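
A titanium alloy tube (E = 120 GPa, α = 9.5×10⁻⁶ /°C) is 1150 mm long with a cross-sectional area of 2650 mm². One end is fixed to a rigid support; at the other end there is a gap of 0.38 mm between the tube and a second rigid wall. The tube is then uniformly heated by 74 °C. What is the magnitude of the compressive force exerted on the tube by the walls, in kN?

Free thermal elongation = αΔT L = 9.5×10⁻⁶ × 74 × 1150 = 0.8085 mm.
After closing the 0.38 mm clearance, 0.8085 − 0.38 = 0.4284 mm of expansion remains to be suppressed by the wall.
Compatibility: PL/(AE) = 0.4284 mm, so σ = P/A = E × (0.4284/1150) = 44.71 MPa.
P = σA = 44.71 × 2650 = 118.5 kN.

P ≈ 118 kN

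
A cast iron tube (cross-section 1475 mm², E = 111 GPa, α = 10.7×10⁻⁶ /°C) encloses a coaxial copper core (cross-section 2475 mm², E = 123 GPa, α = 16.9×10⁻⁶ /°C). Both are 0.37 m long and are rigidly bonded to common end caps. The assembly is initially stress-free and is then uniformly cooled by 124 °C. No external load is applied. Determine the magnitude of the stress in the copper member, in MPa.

σ ≈ 33.1 MPa (tensile)

Both members must finish at the same length. With the larger α, the copper tends to over-contract; the plates restrain it, putting the copper in tension and the cast iron in compression. With no external load the two internal forces are equal and opposite, magnitude P.
Compatibility of the two members (thermal + elastic change equal): (α₁ − α₂)ΔT = P·[1/(A₁E₁) + 1/(A₂E₂)].
|α₁ − α₂|·ΔT = 6.2×10⁻⁶ × 124 = 0.0007688.
1/(A₁E₁) + 1/(A₂E₂) = 1/(1475×111×10³) + 1/(2475×123×10³) = 9.393×10⁻⁹ N⁻¹.
P = 0.0007688 / 9.393×10⁻⁹ = 81850 N = 81.85 kN.
σ_{copper} = P/A₂ = 81850/2475 = 33.07 MPa, tensile.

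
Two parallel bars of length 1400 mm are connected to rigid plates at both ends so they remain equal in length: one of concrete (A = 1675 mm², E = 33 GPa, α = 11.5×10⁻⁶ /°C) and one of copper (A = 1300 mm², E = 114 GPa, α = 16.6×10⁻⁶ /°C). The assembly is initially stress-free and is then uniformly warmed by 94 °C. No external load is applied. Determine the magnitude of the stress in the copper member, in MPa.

σ ≈ 14.8 MPa (compressive)

The copper has the larger α, so on heating it would change length more than the concrete if both were free. The rigid plates force a common final length, so the copper is put into compression and the concrete into tension, with equal and opposite forces P (no external load).
Equating the net (thermal + elastic) strains gives |α₁ − α₂|·ΔT = P·[1/(A₁E₁) + 1/(A₂E₂)].
|α₁ − α₂|·ΔT = 5.1×10⁻⁶ × 94 = 0.0004794.
1/(A₁E₁) + 1/(A₂E₂) = 1/(1675×33×10³) + 1/(1300×114×10³) = 2.484×10⁻⁸ N⁻¹.
P = 0.0004794 / 2.484×10⁻⁸ = 19300 N = 19.3 kN.
σ_{copper} = P/A₂ = 19300/1300 = 14.85 MPa, compressive.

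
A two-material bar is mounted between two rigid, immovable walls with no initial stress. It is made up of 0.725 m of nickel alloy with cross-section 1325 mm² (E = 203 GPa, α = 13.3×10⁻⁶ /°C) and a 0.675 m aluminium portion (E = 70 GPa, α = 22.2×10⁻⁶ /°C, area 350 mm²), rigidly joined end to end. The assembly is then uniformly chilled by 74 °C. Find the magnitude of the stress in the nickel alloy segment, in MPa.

σ ≈ 45.5 MPa (tensile)

Free thermal contraction of the whole bar: Σ αᵢΔT Lᵢ = 13.3×10⁻⁶×74×725 + 22.2×10⁻⁶×74×675 = 1.822 mm.
The walls prevent any net length change, so an axial force P (same in every segment) develops. Compatibility: P · Σ Lᵢ/(AᵢEᵢ) = δ_free.
Σ Lᵢ/(AᵢEᵢ) = 725/(1325×203×10³) + 675/(350×70×10³) = 3.025×10⁻⁵ mm/N.
Hence P = δ_free / Σ(L/AE) = 1.822/3.025×10⁻⁵ = 60.25 kN (tensile).
σ_{nickel alloy} = P / A = 60250 / 1325 = 45.47 MPa.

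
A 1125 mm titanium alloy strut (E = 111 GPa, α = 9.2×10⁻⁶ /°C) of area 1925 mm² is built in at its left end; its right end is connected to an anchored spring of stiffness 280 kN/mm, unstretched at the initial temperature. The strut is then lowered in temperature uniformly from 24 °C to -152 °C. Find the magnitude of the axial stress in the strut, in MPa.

The unrestrained thermal change is αΔT L = 9.2×10⁻⁶ × 176 × 1125 = 1.822 mm.
Let P be the tensile force in the spring. The strut extends elastically by PL/(AE) and the spring stretches by P/k; together these equal δ_free.
P [ L/(AE) + 1/k ] = δ_free → P [ 1125/(1925×111×10³) + 1/(280×10³) ] = 1.822.
P = 1.822 / 8.836×10⁻⁶ = 206100 N.
σ = P/A = 206100/1925 = 107.1 MPa.

σ ≈ 107 MPa (tensile)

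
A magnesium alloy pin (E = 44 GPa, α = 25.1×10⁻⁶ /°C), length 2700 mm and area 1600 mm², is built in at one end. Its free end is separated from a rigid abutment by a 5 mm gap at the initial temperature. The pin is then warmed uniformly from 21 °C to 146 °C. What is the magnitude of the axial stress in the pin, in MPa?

σ ≈ 56.6 MPa (compressive)

If the wall were absent the pin would grow by αΔT L = 25.1×10⁻⁶ × 125 × 2700 = 8.471 mm.
This exceeds the 5 mm gap, so the wall pushes back. The portion of expansion that must be recovered elastically is δ_free − gap = 8.471 − 5 = 3.471 mm.
Compatibility: PL/(AE) = 3.471 mm, so σ = P/A = E × (3.471/2700) = 56.57 MPa.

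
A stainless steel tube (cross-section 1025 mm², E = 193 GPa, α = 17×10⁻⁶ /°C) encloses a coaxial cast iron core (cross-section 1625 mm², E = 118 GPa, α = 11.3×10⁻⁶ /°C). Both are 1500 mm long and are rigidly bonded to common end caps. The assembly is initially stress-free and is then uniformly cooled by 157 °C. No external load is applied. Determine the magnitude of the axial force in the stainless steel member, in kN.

P ≈ 87.1 kN (tensile in the stainless steel)

Both members must finish at the same length. With the larger α, the stainless steel tends to over-contract; the plates restrain it, putting the stainless steel in tension and the cast iron in compression. With no external load the two internal forces are equal and opposite, magnitude P.
Setting the final lengths equal and cancelling L: (α₁ − α₂)ΔT = P/(A₁E₁) + P/(A₂E₂).
|α₁ − α₂|·ΔT = 5.7×10⁻⁶ × 157 = 0.0008949.
1/(A₁E₁) + 1/(A₂E₂) = 1/(1025×193×10³) + 1/(1625×118×10³) = 1.027×10⁻⁸ N⁻¹.
P = 0.0008949 / 1.027×10⁻⁸ = 87140 N = 87.14 kN.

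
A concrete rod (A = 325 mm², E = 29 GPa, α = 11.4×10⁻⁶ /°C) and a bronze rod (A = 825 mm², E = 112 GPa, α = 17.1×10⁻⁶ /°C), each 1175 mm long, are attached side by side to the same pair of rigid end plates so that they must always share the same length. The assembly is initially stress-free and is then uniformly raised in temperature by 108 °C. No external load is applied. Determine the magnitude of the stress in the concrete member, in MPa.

Both members must finish at the same length. With the larger α, the bronze tends to over-expand; the plates restrain it, putting the bronze in compression and the concrete in tension. With no external load the two internal forces are equal and opposite, magnitude P.
Equating the net (thermal + elastic) strains gives |α₁ − α₂|·ΔT = P·[1/(A₁E₁) + 1/(A₂E₂)].
|α₁ − α₂|·ΔT = 5.7×10⁻⁶ × 108 = 0.0006156.
1/(A₁E₁) + 1/(A₂E₂) = 1/(325×29×10³) + 1/(825×112×10³) = 1.169×10⁻⁷ N⁻¹.
So P = 0.0006156 / 1.169×10⁻⁷ = 5.265 kN.
σ_{concrete} = P/A₁ = 5265/325 = 16.2 MPa, tensile.

σ ≈ 16.2 MPa (tensile)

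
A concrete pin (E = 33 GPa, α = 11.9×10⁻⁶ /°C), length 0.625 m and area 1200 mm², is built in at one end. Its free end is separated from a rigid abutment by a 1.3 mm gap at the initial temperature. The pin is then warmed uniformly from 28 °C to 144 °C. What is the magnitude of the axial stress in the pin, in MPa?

Free thermal elongation = αΔT L = 11.9×10⁻⁶ × 116 × 625 = 0.8628 mm.
Since δ_free = 0.863 mm is less than the 1.3 mm gap, the pin never touches the wall. No axial force develops.

σ ≈ 0 MPa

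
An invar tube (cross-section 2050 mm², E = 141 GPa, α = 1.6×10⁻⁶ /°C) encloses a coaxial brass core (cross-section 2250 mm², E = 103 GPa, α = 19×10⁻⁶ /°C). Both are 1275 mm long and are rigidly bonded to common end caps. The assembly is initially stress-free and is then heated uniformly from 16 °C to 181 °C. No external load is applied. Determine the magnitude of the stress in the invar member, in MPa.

Both members must finish at the same length. With the larger α, the brass tends to over-expand; the plates restrain it, putting the brass in compression and the invar in tension. With no external load the two internal forces are equal and opposite, magnitude P.
Compatibility of the two members (thermal + elastic change equal): (α₁ − α₂)ΔT = P·[1/(A₁E₁) + 1/(A₂E₂)].
|α₁ − α₂|·ΔT = 17.4×10⁻⁶ × 165 = 0.002871.
1/(A₁E₁) + 1/(A₂E₂) = 1/(2050×141×10³) + 1/(2250×103×10³) = 7.775×10⁻⁹ N⁻¹.
P = 0.002871 / 7.775×10⁻⁹ = 369300 N = 369.3 kN.
σ_{invar} = P/A₁ = 369300/2050 = 180.1 MPa, tensile.

σ ≈ 180 MPa (tensile)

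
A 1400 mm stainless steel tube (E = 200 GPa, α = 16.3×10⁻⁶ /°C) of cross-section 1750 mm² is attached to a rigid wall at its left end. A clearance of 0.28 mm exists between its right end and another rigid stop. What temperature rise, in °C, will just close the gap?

The gap closes when αΔT L = 0.28 mm, since the tube is still unstressed at that instant.
So ΔT = g/(αL) = 0.28/(16.3×10⁻⁶ × 1400) = 12.27 °C.

ΔT ≈ 12.3 °C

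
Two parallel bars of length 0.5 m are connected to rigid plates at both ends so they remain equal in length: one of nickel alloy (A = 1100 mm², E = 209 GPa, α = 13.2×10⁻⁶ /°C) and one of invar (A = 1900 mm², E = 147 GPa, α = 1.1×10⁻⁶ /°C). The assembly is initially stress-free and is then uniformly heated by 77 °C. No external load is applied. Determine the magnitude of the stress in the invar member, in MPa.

σ ≈ 61.8 MPa (tensile)

Equilibrium of a rigid end plate with no external load gives equal and opposite internal forces ±P in the two members. Since α_{nickel alloy} > α_{invar}, heating drives the nickel alloy into compression and the invar into tension.
Setting the final lengths equal and cancelling L: (α₁ − α₂)ΔT = P/(A₁E₁) + P/(A₂E₂).
|α₁ − α₂|·ΔT = 12.1×10⁻⁶ × 77 = 0.0009317.
1/(A₁E₁) + 1/(A₂E₂) = 1/(1100×209×10³) + 1/(1900×147×10³) = 7.93×10⁻⁹ N⁻¹.
P = 0.0009317 / 7.93×10⁻⁹ = 117500 N = 117.5 kN.
σ_{invar} = P/A₂ = 117500/1900 = 61.84 MPa, tensile.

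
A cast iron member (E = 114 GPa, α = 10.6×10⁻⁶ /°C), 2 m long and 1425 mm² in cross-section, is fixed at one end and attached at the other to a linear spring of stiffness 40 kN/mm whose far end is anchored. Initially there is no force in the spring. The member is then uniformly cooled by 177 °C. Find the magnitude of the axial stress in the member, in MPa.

σ ≈ 70.6 MPa (tensile)

Free thermal contraction: δ_free = αΔT L = 10.6×10⁻⁶ × 177 × 2000 = 3.752 mm.
With a force P in the spring, the elastic change of the member is PL/(AE) and that of the spring is P/k; compatibility requires their sum to equal δ_free.
So P = δ_free / [L/(AE) + 1/k] = 3.752 / [ 2000/(1425×114×10³) + 1/(40×10³) ].
P = 3.752 / 3.731×10⁻⁵ = 100600 N.
σ = P/A = 100600/1425 = 70.58 MPa.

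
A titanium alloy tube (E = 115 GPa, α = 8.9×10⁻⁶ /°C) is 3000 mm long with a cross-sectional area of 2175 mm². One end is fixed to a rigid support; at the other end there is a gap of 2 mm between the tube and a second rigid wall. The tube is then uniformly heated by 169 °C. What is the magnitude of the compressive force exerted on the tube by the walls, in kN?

P ≈ 209 kN

If the wall were absent the tube would grow by αΔT L = 8.9×10⁻⁶ × 169 × 3000 = 4.512 mm.
After closing the 2 mm clearance, 4.512 − 2 = 2.512 mm of expansion remains to be suppressed by the wall.
Compatibility: PL/(AE) = 2.512 mm, so σ = P/A = E × (2.512/3000) = 96.3 MPa.
Force on the wall = σA = 96.3 × 2175 mm² = 209.5 kN.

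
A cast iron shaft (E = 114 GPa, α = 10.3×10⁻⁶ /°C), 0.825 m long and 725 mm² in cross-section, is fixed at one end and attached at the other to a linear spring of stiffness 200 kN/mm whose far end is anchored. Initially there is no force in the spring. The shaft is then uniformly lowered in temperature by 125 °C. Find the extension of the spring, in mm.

δ ≈ 0.354 mm

Free thermal contraction: δ_free = αΔT L = 10.3×10⁻⁶ × 125 × 825 = 1.062 mm.
With a force P in the spring, the elastic change of the shaft is PL/(AE) and that of the spring is P/k; compatibility requires their sum to equal δ_free.
P [ L/(AE) + 1/k ] = δ_free → P [ 825/(725×114×10³) + 1/(200×10³) ] = 1.062.
P = 1.062 / 1.498×10⁻⁵ = 70900 N.
Spring extension = P/k = 70900/(200×10³) = 0.3545 mm.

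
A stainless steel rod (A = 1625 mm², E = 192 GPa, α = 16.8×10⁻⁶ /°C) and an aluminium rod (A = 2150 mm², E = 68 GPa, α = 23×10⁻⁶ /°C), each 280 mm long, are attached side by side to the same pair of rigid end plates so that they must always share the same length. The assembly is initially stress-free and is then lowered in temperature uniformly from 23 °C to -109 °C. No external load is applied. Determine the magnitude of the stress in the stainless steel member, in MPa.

σ ≈ 50.1 MPa (compressive)

Equilibrium of a rigid end plate with no external load gives equal and opposite internal forces ±P in the two members. Since α_{aluminium} > α_{stainless steel}, cooling drives the aluminium into tension and the stainless steel into compression.
Equating the net (thermal + elastic) strains gives |α₁ − α₂|·ΔT = P·[1/(A₁E₁) + 1/(A₂E₂)].
|α₁ − α₂|·ΔT = 6.2×10⁻⁶ × 132 = 0.0008184.
1/(A₁E₁) + 1/(A₂E₂) = 1/(1625×192×10³) + 1/(2150×68×10³) = 1.005×10⁻⁸ N⁻¹.
P = 0.0008184 / 1.005×10⁻⁸ = 81470 N = 81.47 kN.
σ_{stainless steel} = P/A₁ = 81470/1625 = 50.14 MPa, compressive.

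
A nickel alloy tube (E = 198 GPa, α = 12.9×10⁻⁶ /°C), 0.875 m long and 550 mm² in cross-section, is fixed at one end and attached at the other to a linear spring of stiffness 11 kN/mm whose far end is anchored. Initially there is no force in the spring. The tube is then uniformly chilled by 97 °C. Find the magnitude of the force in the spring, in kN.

The unrestrained thermal change is αΔT L = 12.9×10⁻⁶ × 97 × 875 = 1.095 mm.
Let P be the tensile force in the spring. The tube extends elastically by PL/(AE) and the spring stretches by P/k; together these equal δ_free.
P [ L/(AE) + 1/k ] = δ_free → P [ 875/(550×198×10³) + 1/(11×10³) ] = 1.095.
P = 1.095 / 9.894×10⁻⁵ = 11070 N.

P ≈ 11.1 kN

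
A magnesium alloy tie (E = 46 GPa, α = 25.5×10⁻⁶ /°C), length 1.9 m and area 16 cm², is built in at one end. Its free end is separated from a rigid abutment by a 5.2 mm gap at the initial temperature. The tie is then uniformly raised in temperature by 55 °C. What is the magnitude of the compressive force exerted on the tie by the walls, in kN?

P ≈ 0 kN

Free thermal elongation = αΔT L = 25.5×10⁻⁶ × 55 × 1900 = 2.665 mm.
This is smaller than the 5.2 mm clearance, so the tie expands freely without reaching the stop — the stress is zero.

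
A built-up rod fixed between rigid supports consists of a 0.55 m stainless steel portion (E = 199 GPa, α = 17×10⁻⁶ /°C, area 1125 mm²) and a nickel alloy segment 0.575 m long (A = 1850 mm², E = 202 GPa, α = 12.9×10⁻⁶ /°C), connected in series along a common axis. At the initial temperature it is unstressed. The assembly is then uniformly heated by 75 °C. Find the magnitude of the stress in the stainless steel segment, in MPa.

σ ≈ 280 MPa (compressive)

If the supports were absent, the total length change would be Σ αᵢΔT Lᵢ = 17×10⁻⁶×75×550 + 12.9×10⁻⁶×75×575 = 1.258 mm.
The walls prevent any net length change, so an axial force P (same in every segment) develops. Compatibility: P · Σ Lᵢ/(AᵢEᵢ) = δ_free.
Σ Lᵢ/(AᵢEᵢ) = 550/(1125×199×10³) + 575/(1850×202×10³) = 3.995×10⁻⁶ mm/N.
So P = 1.258 / 3.995×10⁻⁶ = 314.8 kN, compressive.
σ_{stainless steel} = P / A = 314800 / 1125 = 279.8 MPa.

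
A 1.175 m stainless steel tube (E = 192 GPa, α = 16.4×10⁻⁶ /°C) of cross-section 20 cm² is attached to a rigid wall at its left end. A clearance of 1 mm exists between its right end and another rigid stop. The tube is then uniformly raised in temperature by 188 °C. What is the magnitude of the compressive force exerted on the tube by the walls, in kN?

P ≈ 857 kN

Unrestrained expansion: δ_free = αΔT L = 16.4×10⁻⁶ × 188 × 1175 = 3.623 mm.
This exceeds the 1 mm gap, so the wall pushes back. The portion of expansion that must be recovered elastically is δ_free − gap = 3.623 − 1 = 2.623 mm.
Compatibility: PL/(AE) = 2.623 mm, so σ = P/A = E × (2.623/1175) = 428.6 MPa.
Force on the wall = σA = 428.6 × 2000 mm² = 857.1 kN.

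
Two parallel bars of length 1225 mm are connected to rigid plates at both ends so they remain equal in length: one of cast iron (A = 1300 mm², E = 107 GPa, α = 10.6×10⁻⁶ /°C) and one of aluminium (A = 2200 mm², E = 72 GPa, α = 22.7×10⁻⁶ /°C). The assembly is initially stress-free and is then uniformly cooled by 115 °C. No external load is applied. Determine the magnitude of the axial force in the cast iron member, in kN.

The aluminium has the larger α, so on cooling it would change length more than the cast iron if both were free. The rigid plates force a common final length, so the aluminium is put into tension and the cast iron into compression, with equal and opposite forces P (no external load).
Compatibility of the two members (thermal + elastic change equal): (α₁ − α₂)ΔT = P·[1/(A₁E₁) + 1/(A₂E₂)].
|α₁ − α₂|·ΔT = 12.1×10⁻⁶ × 115 = 0.001391.
1/(A₁E₁) + 1/(A₂E₂) = 1/(1300×107×10³) + 1/(2200×72×10³) = 1.35×10⁻⁸ N⁻¹.
P = 0.001391 / 1.35×10⁻⁸ = 103100 N = 103.1 kN.

P ≈ 103 kN (compressive in the cast iron)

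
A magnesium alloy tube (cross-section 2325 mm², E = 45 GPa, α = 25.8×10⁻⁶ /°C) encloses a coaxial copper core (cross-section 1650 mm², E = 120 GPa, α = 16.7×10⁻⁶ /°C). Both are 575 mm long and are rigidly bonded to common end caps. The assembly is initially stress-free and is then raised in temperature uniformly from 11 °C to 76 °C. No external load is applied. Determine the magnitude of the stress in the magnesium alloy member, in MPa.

Equilibrium of a rigid end plate with no external load gives equal and opposite internal forces ±P in the two members. Since α_{magnesium alloy} > α_{copper}, heating drives the magnesium alloy into compression and the copper into tension.
Setting the final lengths equal and cancelling L: (α₁ − α₂)ΔT = P/(A₁E₁) + P/(A₂E₂).
|α₁ − α₂|·ΔT = 9.1×10⁻⁶ × 65 = 0.0005915.
1/(A₁E₁) + 1/(A₂E₂) = 1/(2325×45×10³) + 1/(1650×120×10³) = 1.461×10⁻⁸ N⁻¹.
P = 0.0005915 / 1.461×10⁻⁸ = 40490 N = 40.49 kN.
σ_{magnesium alloy} = P/A₁ = 40490/2325 = 17.42 MPa, compressive.

σ ≈ 17.4 MPa (compressive)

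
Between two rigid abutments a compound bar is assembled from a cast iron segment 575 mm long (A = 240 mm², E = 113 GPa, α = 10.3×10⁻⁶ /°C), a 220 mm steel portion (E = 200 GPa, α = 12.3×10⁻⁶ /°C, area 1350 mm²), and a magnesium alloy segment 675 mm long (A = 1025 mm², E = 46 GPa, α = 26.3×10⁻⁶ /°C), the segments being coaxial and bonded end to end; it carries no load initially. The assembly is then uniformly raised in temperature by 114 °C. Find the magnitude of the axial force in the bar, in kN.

P ≈ 82.8 kN (compressive)

With the walls removed the bar would change length by δ_free = Σ αᵢΔT Lᵢ = 10.3×10⁻⁶×114×575 + 12.3×10⁻⁶×114×220 + 26.3×10⁻⁶×114×675 = 3.007 mm.
The rigid supports impose zero overall length change; the single axial force P common to all segments must satisfy P Σ Lᵢ/(AᵢEᵢ) = δ_free.
The series flexibility is Σ Lᵢ/(AᵢEᵢ) = 575/(240×113×10³) + 220/(1350×200×10³) + 675/(1025×46×10³) = 3.633×10⁻⁵ mm/N.
P = 3.007 / 3.633×10⁻⁵ = 82770 N = 82.77 kN, compressive.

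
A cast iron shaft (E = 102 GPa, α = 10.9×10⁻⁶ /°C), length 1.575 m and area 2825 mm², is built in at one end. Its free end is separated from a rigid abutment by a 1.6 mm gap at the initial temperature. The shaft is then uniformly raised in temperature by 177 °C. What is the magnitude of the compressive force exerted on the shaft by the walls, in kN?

P ≈ 263 kN

Unrestrained expansion: δ_free = αΔT L = 10.9×10⁻⁶ × 177 × 1575 = 3.039 mm.
After closing the 1.6 mm clearance, 3.039 − 1.6 = 1.439 mm of expansion remains to be suppressed by the wall.
That suppressed elongation corresponds to σ = E·Δ/L = 102×10³ × 1.439/1575 = 93.17 MPa.
P = σA = 93.17 × 2825 = 263.2 kN.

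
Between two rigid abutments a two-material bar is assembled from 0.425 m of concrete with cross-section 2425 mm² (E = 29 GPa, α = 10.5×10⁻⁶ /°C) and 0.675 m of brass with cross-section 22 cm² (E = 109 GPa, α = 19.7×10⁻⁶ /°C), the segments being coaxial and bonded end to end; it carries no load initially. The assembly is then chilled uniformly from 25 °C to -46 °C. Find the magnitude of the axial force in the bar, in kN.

P ≈ 142 kN (tensile)

With the walls removed the bar would change length by δ_free = Σ αᵢΔT Lᵢ = 10.5×10⁻⁶×71×425 + 19.7×10⁻⁶×71×675 = 1.261 mm.
The walls prevent any net length change, so an axial force P (same in every segment) develops. Compatibility: P · Σ Lᵢ/(AᵢEᵢ) = δ_free.
Σ Lᵢ/(AᵢEᵢ) = 425/(2425×29×10³) + 675/(2200×109×10³) = 8.858×10⁻⁶ mm/N.
So P = 1.261 / 8.858×10⁻⁶ = 142.3 kN, tensile.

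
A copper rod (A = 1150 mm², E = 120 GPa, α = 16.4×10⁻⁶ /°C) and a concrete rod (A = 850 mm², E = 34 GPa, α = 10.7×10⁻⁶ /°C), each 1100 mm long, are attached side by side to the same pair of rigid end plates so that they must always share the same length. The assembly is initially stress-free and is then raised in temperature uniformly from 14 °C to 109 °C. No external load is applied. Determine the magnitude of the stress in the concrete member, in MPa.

Both members must finish at the same length. With the larger α, the copper tends to over-expand; the plates restrain it, putting the copper in compression and the concrete in tension. With no external load the two internal forces are equal and opposite, magnitude P.
Equating the net (thermal + elastic) strains gives |α₁ − α₂|·ΔT = P·[1/(A₁E₁) + 1/(A₂E₂)].
|α₁ − α₂|·ΔT = 5.7×10⁻⁶ × 95 = 0.0005415.
1/(A₁E₁) + 1/(A₂E₂) = 1/(1150×120×10³) + 1/(850×34×10³) = 4.185×10⁻⁸ N⁻¹.
So P = 0.0005415 / 4.185×10⁻⁸ = 12.94 kN.
σ_{concrete} = P/A₂ = 12940/850 = 15.22 MPa, tensile.

σ ≈ 15.2 MPa (tensile)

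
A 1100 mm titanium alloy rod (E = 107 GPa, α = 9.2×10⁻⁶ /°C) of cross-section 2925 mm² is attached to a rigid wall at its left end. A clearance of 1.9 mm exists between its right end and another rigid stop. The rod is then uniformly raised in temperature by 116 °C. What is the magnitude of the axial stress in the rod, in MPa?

Free thermal elongation = αΔT L = 9.2×10⁻⁶ × 116 × 1100 = 1.174 mm.
Since δ_free = 1.17 mm is less than the 1.9 mm gap, the rod never touches the wall. No axial force develops.

σ ≈ 0 MPa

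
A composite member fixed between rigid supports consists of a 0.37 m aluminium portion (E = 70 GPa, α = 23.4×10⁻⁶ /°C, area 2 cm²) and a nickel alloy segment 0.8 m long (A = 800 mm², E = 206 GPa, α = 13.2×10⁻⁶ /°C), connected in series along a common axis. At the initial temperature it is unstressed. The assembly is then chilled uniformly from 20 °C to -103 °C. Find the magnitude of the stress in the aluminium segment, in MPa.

σ ≈ 378 MPa (tensile)

With the walls removed the bar would change length by δ_free = Σ αᵢΔT Lᵢ = 23.4×10⁻⁶×123×370 + 13.2×10⁻⁶×123×800 = 2.364 mm.
The walls prevent any net length change, so an axial force P (same in every segment) develops. Compatibility: P · Σ Lᵢ/(AᵢEᵢ) = δ_free.
Σ Lᵢ/(AᵢEᵢ) = 370/(200×70×10³) + 800/(800×206×10³) = 3.128×10⁻⁵ mm/N.
So P = 2.364 / 3.128×10⁻⁵ = 75.56 kN, tensile.
σ_{aluminium} = P / A = 75560 / 200 = 377.8 MPa.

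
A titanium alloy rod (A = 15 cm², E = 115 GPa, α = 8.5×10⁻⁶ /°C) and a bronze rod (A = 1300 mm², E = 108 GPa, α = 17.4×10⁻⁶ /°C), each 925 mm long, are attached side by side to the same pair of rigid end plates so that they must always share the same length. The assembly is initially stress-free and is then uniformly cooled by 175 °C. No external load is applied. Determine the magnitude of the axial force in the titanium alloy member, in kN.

P ≈ 121 kN (compressive in the titanium alloy)

The bronze has the larger α, so on cooling it would change length more than the titanium alloy if both were free. The rigid plates force a common final length, so the bronze is put into tension and the titanium alloy into compression, with equal and opposite forces P (no external load).
Compatibility of the two members (thermal + elastic change equal): (α₁ − α₂)ΔT = P·[1/(A₁E₁) + 1/(A₂E₂)].
|α₁ − α₂|·ΔT = 8.9×10⁻⁶ × 175 = 0.001557.
1/(A₁E₁) + 1/(A₂E₂) = 1/(1500×115×10³) + 1/(1300×108×10³) = 1.292×10⁻⁸ N⁻¹.
So P = 0.001557 / 1.292×10⁻⁸ = 120.6 kN.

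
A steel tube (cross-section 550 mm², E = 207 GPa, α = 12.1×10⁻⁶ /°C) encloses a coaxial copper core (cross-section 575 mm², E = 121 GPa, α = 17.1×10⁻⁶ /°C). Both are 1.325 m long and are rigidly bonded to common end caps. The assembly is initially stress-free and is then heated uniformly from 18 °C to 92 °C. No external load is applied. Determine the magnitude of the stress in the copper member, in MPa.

σ ≈ 27.8 MPa (compressive)

The copper has the larger α, so on heating it would change length more than the steel if both were free. The rigid plates force a common final length, so the copper is put into compression and the steel into tension, with equal and opposite forces P (no external load).
Equating the net (thermal + elastic) strains gives |α₁ − α₂|·ΔT = P·[1/(A₁E₁) + 1/(A₂E₂)].
|α₁ − α₂|·ΔT = 5×10⁻⁶ × 74 = 0.00037.
1/(A₁E₁) + 1/(A₂E₂) = 1/(550×207×10³) + 1/(575×121×10³) = 2.316×10⁻⁸ N⁻¹.
So P = 0.00037 / 2.316×10⁻⁸ = 15.98 kN.
σ_{copper} = P/A₂ = 15980/575 = 27.79 MPa, compressive.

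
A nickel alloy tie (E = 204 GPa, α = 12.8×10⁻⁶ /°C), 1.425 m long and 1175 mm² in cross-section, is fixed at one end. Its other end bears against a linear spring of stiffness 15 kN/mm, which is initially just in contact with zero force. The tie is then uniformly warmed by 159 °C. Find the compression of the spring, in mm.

δ ≈ 2.66 mm

Free thermal expansion: δ_free = αΔT L = 12.8×10⁻⁶ × 159 × 1425 = 2.9 mm.
Let P be the compressive force at the spring. The tie shortens elastically by PL/(AE) and the spring compresses by P/k; together these equal δ_free.
So P = δ_free / [L/(AE) + 1/k] = 2.9 / [ 1425/(1175×204×10³) + 1/(15×10³) ].
P = 2.9 / 7.261×10⁻⁵ = 39940 N.
Spring compression = P/k = 39940/(15×10³) = 2.663 mm.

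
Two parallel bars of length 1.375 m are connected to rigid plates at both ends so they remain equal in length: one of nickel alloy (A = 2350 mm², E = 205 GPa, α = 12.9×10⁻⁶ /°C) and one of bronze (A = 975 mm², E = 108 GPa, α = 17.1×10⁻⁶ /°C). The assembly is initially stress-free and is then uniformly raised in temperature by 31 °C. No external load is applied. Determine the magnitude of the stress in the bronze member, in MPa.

σ ≈ 11.5 MPa (compressive)

Both members must finish at the same length. With the larger α, the bronze tends to over-expand; the plates restrain it, putting the bronze in compression and the nickel alloy in tension. With no external load the two internal forces are equal and opposite, magnitude P.
Equating the net (thermal + elastic) strains gives |α₁ − α₂|·ΔT = P·[1/(A₁E₁) + 1/(A₂E₂)].
|α₁ − α₂|·ΔT = 4.2×10⁻⁶ × 31 = 0.0001302.
1/(A₁E₁) + 1/(A₂E₂) = 1/(2350×205×10³) + 1/(975×108×10³) = 1.157×10⁻⁸ N⁻¹.
So P = 0.0001302 / 1.157×10⁻⁸ = 11.25 kN.
σ_{bronze} = P/A₂ = 11250/975 = 11.54 MPa, compressive.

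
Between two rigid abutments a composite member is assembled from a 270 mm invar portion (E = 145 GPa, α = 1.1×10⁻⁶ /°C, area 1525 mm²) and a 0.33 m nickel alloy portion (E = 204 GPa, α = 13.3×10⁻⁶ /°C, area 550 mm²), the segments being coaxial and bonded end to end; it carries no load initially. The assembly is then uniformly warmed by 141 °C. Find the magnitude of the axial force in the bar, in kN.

P ≈ 159 kN (compressive)

If the supports were absent, the total length change would be Σ αᵢΔT Lᵢ = 1.1×10⁻⁶×141×270 + 13.3×10⁻⁶×141×330 = 0.6607 mm.
The rigid supports impose zero overall length change; the single axial force P common to all segments must satisfy P Σ Lᵢ/(AᵢEᵢ) = δ_free.
The series flexibility is Σ Lᵢ/(AᵢEᵢ) = 270/(1525×145×10³) + 330/(550×204×10³) = 4.162×10⁻⁶ mm/N.
Hence P = δ_free / Σ(L/AE) = 0.6607/4.162×10⁻⁶ = 158.7 kN (compressive).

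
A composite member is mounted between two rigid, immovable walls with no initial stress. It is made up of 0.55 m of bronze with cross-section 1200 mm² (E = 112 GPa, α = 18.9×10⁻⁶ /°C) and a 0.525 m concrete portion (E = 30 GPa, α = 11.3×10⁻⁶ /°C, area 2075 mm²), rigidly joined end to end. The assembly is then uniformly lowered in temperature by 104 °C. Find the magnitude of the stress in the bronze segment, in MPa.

σ ≈ 113 MPa (tensile)

If the supports were absent, the total length change would be Σ αᵢΔT Lᵢ = 18.9×10⁻⁶×104×550 + 11.3×10⁻⁶×104×525 = 1.698 mm.
The walls prevent any net length change, so an axial force P (same in every segment) develops. Compatibility: P · Σ Lᵢ/(AᵢEᵢ) = δ_free.
Σ Lᵢ/(AᵢEᵢ) = 550/(1200×112×10³) + 525/(2075×30×10³) = 1.253×10⁻⁵ mm/N.
P = 1.698 / 1.253×10⁻⁵ = 135600 N = 135.6 kN, tensile.
σ_{bronze} = P / A = 135600 / 1200 = 113 MPa.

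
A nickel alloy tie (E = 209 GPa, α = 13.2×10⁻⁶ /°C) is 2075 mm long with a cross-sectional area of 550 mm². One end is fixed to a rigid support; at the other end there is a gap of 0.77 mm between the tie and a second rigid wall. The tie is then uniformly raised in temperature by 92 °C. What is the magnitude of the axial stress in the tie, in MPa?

σ ≈ 176 MPa (compressive)

If the wall were absent the tie would grow by αΔT L = 13.2×10⁻⁶ × 92 × 2075 = 2.52 mm.
After closing the 0.77 mm clearance, 2.52 − 0.77 = 1.75 mm of expansion remains to be suppressed by the wall.
Compatibility: PL/(AE) = 1.75 mm, so σ = P/A = E × (1.75/2075) = 176.3 MPa.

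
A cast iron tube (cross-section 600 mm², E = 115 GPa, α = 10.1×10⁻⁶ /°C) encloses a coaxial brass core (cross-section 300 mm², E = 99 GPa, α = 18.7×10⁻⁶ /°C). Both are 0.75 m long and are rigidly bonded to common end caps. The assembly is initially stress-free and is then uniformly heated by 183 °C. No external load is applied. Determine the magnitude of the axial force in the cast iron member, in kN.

P ≈ 32.7 kN (tensile in the cast iron)

Both members must finish at the same length. With the larger α, the brass tends to over-expand; the plates restrain it, putting the brass in compression and the cast iron in tension. With no external load the two internal forces are equal and opposite, magnitude P.
Equating the net (thermal + elastic) strains gives |α₁ − α₂|·ΔT = P·[1/(A₁E₁) + 1/(A₂E₂)].
|α₁ − α₂|·ΔT = 8.6×10⁻⁶ × 183 = 0.001574.
1/(A₁E₁) + 1/(A₂E₂) = 1/(600×115×10³) + 1/(300×99×10³) = 4.816×10⁻⁸ N⁻¹.
P = 0.001574 / 4.816×10⁻⁸ = 32680 N = 32.68 kN.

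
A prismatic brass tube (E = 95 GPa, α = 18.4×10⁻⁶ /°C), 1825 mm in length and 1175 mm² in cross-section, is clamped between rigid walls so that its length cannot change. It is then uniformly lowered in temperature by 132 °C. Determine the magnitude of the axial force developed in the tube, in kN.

With zero net strain, σ = E·αΔT = 95 GPa × 18.4×10⁻⁶ × 132 = 230.7 MPa.
Then P = σA = 230.7 × 1175 mm² = 271.1 kN, tensile.

P ≈ 271 kN (tensile)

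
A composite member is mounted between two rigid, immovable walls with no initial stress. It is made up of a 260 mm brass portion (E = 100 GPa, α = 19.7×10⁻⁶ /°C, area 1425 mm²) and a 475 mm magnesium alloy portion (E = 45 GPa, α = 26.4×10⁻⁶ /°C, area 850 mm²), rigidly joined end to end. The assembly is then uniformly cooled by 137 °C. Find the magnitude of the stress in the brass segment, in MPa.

σ ≈ 119 MPa (tensile)

Free thermal contraction of the whole bar: Σ αᵢΔT Lᵢ = 19.7×10⁻⁶×137×260 + 26.4×10⁻⁶×137×475 = 2.42 mm.
The walls prevent any net length change, so an axial force P (same in every segment) develops. Compatibility: P · Σ Lᵢ/(AᵢEᵢ) = δ_free.
The series flexibility is Σ Lᵢ/(AᵢEᵢ) = 260/(1425×100×10³) + 475/(850×45×10³) = 1.424×10⁻⁵ mm/N.
So P = 2.42 / 1.424×10⁻⁵ = 169.9 kN, tensile.
σ_{brass} = P / A = 169900 / 1425 = 119.2 MPa.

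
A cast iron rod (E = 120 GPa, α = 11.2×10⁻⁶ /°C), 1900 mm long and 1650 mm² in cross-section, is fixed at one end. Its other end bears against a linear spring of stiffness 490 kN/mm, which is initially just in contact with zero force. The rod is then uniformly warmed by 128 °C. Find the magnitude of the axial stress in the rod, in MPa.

σ ≈ 142 MPa (compressive)

If the spring were absent the rod would lengthen by αΔT L = 11.2×10⁻⁶ × 128 × 1900 = 2.724 mm.
With a force P in the spring, the elastic change of the rod is PL/(AE) and that of the spring is P/k; compatibility requires their sum to equal δ_free.
So P = δ_free / [L/(AE) + 1/k] = 2.724 / [ 1900/(1650×120×10³) + 1/(490×10³) ].
P = 2.724 / 1.164×10⁻⁵ = 234100 N.
σ = P/A = 234100/1650 = 141.9 MPa.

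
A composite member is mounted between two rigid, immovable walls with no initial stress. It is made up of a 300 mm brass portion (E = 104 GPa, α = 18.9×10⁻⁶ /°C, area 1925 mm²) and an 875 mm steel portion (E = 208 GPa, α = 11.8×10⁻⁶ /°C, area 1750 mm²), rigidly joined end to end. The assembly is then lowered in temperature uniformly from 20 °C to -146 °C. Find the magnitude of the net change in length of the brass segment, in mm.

If the supports were absent, the total length change would be Σ αᵢΔT Lᵢ = 18.9×10⁻⁶×166×300 + 11.8×10⁻⁶×166×875 = 2.655 mm.
Since the ends are fixed, an axial force P builds up, equal in every segment, with P · Σ Lᵢ/(AᵢEᵢ) = δ_free.
The series flexibility is Σ Lᵢ/(AᵢEᵢ) = 300/(1925×104×10³) + 875/(1750×208×10³) = 3.902×10⁻⁶ mm/N.
P = 2.655 / 3.902×10⁻⁶ = 680400 N = 680.4 kN, tensile.
For the brass segment, free thermal change = 18.9×10⁻⁶×166×300 = 0.9412 mm and elastic change from P = 680400×300/(1925×104×10³) = 1.02 mm; these oppose, so the net change is 0.0784 mm (segment lengthens).

|ΔL| ≈ 0.0784 mm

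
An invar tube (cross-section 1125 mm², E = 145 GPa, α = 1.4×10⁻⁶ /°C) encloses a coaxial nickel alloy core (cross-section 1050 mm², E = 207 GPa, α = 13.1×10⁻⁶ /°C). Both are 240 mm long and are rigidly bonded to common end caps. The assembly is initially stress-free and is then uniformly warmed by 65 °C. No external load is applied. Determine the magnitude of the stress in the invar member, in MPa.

The nickel alloy has the larger α, so on heating it would change length more than the invar if both were free. The rigid plates force a common final length, so the nickel alloy is put into compression and the invar into tension, with equal and opposite forces P (no external load).
Setting the final lengths equal and cancelling L: (α₁ − α₂)ΔT = P/(A₁E₁) + P/(A₂E₂).
|α₁ − α₂|·ΔT = 11.7×10⁻⁶ × 65 = 0.0007605.
1/(A₁E₁) + 1/(A₂E₂) = 1/(1125×145×10³) + 1/(1050×207×10³) = 1.073×10⁻⁸ N⁻¹.
So P = 0.0007605 / 1.073×10⁻⁸ = 70.87 kN.
σ_{invar} = P/A₁ = 70870/1125 = 62.99 MPa, tensile.

σ ≈ 63 MPa (tensile)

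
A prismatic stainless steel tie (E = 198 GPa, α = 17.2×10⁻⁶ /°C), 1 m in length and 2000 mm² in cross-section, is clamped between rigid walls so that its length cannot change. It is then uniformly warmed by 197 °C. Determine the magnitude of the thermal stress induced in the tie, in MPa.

The supports are rigid, so the total axial strain is zero. The restrained thermal strain is ε = αΔT = 17.2×10⁻⁶ × 197 = 3388.4×10⁻⁶.
The stress required to suppress this strain is σ = Eε = 198×10³ × 3388.4×10⁻⁶ = 670.9 MPa, compressive since the tie is trying to expand.

σ ≈ 671 MPa (compressive)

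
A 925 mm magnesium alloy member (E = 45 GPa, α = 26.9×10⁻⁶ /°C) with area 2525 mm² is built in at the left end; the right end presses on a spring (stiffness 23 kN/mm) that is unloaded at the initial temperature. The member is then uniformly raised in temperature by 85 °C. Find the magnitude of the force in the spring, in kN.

P ≈ 41 kN

The unrestrained thermal change is αΔT L = 26.9×10⁻⁶ × 85 × 925 = 2.115 mm.
With a force P in the spring, the elastic change of the member is PL/(AE) and that of the spring is P/k; compatibility requires their sum to equal δ_free.
P [ L/(AE) + 1/k ] = δ_free → P [ 925/(2525×45×10³) + 1/(23×10³) ] = 2.115.
P = 2.115 / 5.162×10⁻⁵ = 40970 N.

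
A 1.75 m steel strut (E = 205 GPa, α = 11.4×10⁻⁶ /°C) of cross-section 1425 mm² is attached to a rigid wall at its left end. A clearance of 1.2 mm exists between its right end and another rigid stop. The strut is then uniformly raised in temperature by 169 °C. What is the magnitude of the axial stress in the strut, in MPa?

σ ≈ 254 MPa (compressive)

If the wall were absent the strut would grow by αΔT L = 11.4×10⁻⁶ × 169 × 1750 = 3.372 mm.
The gap closes (δ_free > 1.2 mm) and the wall then resists a further 3.372 − 1.2 = 2.172 mm of expansion.
That suppressed elongation corresponds to σ = E·Δ/L = 205×10³ × 2.172/1750 = 254.4 MPa.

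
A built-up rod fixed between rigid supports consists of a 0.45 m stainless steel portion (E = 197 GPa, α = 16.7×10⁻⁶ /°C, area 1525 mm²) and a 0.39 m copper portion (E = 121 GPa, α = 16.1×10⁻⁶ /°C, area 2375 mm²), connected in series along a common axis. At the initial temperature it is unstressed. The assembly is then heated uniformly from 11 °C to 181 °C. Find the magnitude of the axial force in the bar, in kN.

P ≈ 821 kN (compressive)

If the supports were absent, the total length change would be Σ αᵢΔT Lᵢ = 16.7×10⁻⁶×170×450 + 16.1×10⁻⁶×170×390 = 2.345 mm.
The walls prevent any net length change, so an axial force P (same in every segment) develops. Compatibility: P · Σ Lᵢ/(AᵢEᵢ) = δ_free.
Σ Lᵢ/(AᵢEᵢ) = 450/(1525×197×10³) + 390/(2375×121×10³) = 2.855×10⁻⁶ mm/N.
P = 2.345 / 2.855×10⁻⁶ = 821400 N = 821.4 kN, compressive.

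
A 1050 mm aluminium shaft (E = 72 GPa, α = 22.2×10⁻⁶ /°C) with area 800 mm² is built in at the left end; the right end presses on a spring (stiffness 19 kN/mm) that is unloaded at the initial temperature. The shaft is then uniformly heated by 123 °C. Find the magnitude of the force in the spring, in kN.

P ≈ 40.5 kN

If the spring were absent the shaft would lengthen by αΔT L = 22.2×10⁻⁶ × 123 × 1050 = 2.867 mm.
With a force P in the spring, the elastic change of the shaft is PL/(AE) and that of the spring is P/k; compatibility requires their sum to equal δ_free.
So P = δ_free / [L/(AE) + 1/k] = 2.867 / [ 1050/(800×72×10³) + 1/(19×10³) ].
P = 2.867 / 7.086×10⁻⁵ = 40460 N.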